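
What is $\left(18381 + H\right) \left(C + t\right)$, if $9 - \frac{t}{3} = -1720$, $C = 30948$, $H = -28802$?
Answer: $-376562835$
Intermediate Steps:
$t = 5187$ ($t = 27 - -5160 = 27 + 5160 = 5187$)
$\left(18381 + H\right) \left(C + t\right) = \left(18381 - 28802\right) \left(30948 + 5187\right) = \left(-10421\right) 36135 = -376562835$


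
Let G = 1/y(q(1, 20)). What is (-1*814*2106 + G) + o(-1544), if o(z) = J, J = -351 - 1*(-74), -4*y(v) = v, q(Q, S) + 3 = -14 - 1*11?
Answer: -12001926/7 ≈ -1.7146e+6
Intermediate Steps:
q(Q, S) = -28 (q(Q, S) = -3 + (-14 - 1*11) = -3 + (-14 - 11) = -3 - 25 = -28)
y(v) = -v/4
J = -277 (J = -351 + 74 = -277)
G = 1/7 (G = 1/(-1/4*(-28)) = 1/7 ≈ 0.14286)
o(z) = -277
(-1*814*2106 + G) + o(-1544) = (-1*814*2106 + 1/7) - 277 = (-814*2106 + 1/7) - 277 = (-1714284 + 1/7) - 277 = -11999987/7 - 277 = -12001926/7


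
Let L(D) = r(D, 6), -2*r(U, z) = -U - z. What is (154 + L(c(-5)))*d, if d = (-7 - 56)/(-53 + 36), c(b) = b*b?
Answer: 21357/34 ≈ 628.15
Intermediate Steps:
c(b) = b²
r(U, z) = U/2 + z/2 (r(U, z) = -(-U - z)/2 = U/2 + z/2)
L(D) = 3 + D/2 (L(D) = D/2 + (½)*6 = D/2 + 3 = 3 + D/2)
d = 63/17 (d = -63/(-17) = -63*(-1/17) = 63/17 ≈ 3.7059)
(154 + L(c(-5)))*d = (154 + (3 + (½)*(-5)²))*(63/17) = (154 + (3 + (½)*25))*(63/17) = (154 + (3 + 25/2))*(63/17) = (154 + 31/2)*(63/17) = (339/2)*(63/17) = 21357/34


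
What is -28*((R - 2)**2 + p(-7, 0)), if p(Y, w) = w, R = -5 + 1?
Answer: -1008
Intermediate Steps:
R = -4
-28*((R - 2)**2 + p(-7, 0)) = -28*((-4 - 2)**2 + 0) = -28*((-6)**2 + 0) = -28*(36 + 0) = -28*36 = -1008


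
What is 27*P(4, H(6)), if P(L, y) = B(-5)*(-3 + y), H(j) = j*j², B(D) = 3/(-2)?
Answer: -17253/2 ≈ -8626.5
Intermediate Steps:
B(D) = -3/2 (B(D) = 3*(-½) = -3/2)
H(j) = j³
P(L, y) = 9/2 - 3*y/2 (P(L, y) = -3*(-3 + y)/2 = 9/2 - 3*y/2)
27*P(4, H(6)) = 27*(9/2 - 3/2*6³) = 27*(9/2 - 3/2*216) = 27*(9/2 - 324) = 27*(-639/2) = -17253/2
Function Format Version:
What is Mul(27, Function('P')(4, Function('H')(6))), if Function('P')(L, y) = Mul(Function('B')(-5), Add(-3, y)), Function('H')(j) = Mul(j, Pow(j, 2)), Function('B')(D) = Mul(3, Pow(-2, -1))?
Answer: Rational(-17253, 2) ≈ -8626.5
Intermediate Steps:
Function('B')(D) = Rational(-3, 2) (Function('B')(D) = Mul(3, Rational(-1, 2)) = Rational(-3, 2))
Function('H')(j) = Pow(j, 3)
Function('P')(L, y) = Add(Rational(9, 2), Mul(Rational(-3, 2), y)) (Function('P')(L, y) = Mul(Rational(-3, 2), Add(-3, y)) = Add(Rational(9, 2), Mul(Rational(-3, 2), y)))
Mul(27, Function('P')(4, Function('H')(6))) = Mul(27, Add(Rational(9, 2), Mul(Rational(-3, 2), Pow(6, 3)))) = Mul(27, Add(Rational(9, 2), Mul(Rational(-3, 2), 216))) = Mul(27, Add(Rational(9, 2), -324)) = Mul(27, Rational(-639, 2)) = Rational(-17253, 2)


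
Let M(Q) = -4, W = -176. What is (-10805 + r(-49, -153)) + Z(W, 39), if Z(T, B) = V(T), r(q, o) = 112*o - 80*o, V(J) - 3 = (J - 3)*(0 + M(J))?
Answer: -14982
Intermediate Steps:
V(J) = 15 - 4*J (V(J) = 3 + (J - 3)*(0 - 4) = 3 + (-3 + J)*(-4) = 3 + (12 - 4*J) = 15 - 4*J)
r(q, o) = 32*o
Z(T, B) = 15 - 4*T
(-10805 + r(-49, -153)) + Z(W, 39) = (-10805 + 32*(-153)) + (15 - 4*(-176)) = (-10805 - 4896) + (15 + 704) = -15701 + 719 = -14982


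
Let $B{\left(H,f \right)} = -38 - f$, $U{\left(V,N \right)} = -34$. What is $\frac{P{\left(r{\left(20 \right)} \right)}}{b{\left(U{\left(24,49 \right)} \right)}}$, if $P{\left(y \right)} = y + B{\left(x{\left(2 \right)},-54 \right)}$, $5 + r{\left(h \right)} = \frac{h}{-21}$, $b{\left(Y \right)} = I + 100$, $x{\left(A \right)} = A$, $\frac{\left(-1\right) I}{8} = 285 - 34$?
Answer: $- \frac{211}{40068} \approx -0.005266$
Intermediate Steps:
$I = -2008$ ($I = - 8 \left(285 - 34\right) = \left(-8\right) 251 = -2008$)
$b{\left(Y \right)} = -1908$ ($b{\left(Y \right)} = -2008 + 100 = -1908$)
$r{\left(h \right)} = -5 - \frac{h}{21}$ ($r{\left(h \right)} = -5 + \frac{h}{-21} = -5 + h \left(- \frac{1}{21}\right) = -5 - \frac{h}{21}$)
$P{\left(y \right)} = 16 + y$ ($P{\left(y \right)} = y - -16 = y + \left(-38 + 54\right) = y + 16 = 16 + y$)
$\frac{P{\left(r{\left(20 \right)} \right)}}{b{\left(U{\left(24,49 \right)} \right)}} = \frac{16 - \frac{125}{21}}{-1908} = \left(16 - \frac{125}{21}\right) \left(- \frac{1}{1908}\right) = \frac{211}{21} \left(- \frac{1}{1908}\right) = - \frac{211}{40068}$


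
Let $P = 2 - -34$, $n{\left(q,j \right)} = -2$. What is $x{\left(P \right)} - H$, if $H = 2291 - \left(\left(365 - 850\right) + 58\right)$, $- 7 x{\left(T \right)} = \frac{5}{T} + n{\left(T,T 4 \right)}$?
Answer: $- \frac{684869}{252} \approx -2717.7$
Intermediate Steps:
$P = 36$ ($P = 2 + 34 = 36$)
$x{\left(T \right)} = \frac{2}{7} - \frac{5}{7 T}$ ($x{\left(T \right)} = - \frac{\frac{5}{T} - 2}{7} = - \frac{-2 + \frac{5}{T}}{7} = \frac{2}{7} - \frac{5}{7 T}$)
$H = 2718$ ($H = 2291 - \left(-485 + 58\right) = 2291 - -427 = 2291 + 427 = 2718$)
$x{\left(P \right)} - H = \frac{-5 + 2 \cdot 36}{7 \cdot 36} - 2718 = \frac{1}{7} \cdot \frac{1}{36} \left(-5 + 72\right) - 2718 = \frac{1}{7} \cdot \frac{1}{36} \cdot 67 - 2718 = \frac{67}{252} - 2718 = - \frac{684869}{252}$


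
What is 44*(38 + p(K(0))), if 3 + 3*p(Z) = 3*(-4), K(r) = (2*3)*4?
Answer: 1452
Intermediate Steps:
K(r) = 24 (K(r) = 6*4 = 24)
p(Z) = -5 (p(Z) = -1 + (3*(-4))/3 = -1 + (1/3)*(-12) = -1 - 4 = -5)
44*(38 + p(K(0))) = 44*(38 - 5) = 44*33 = 1452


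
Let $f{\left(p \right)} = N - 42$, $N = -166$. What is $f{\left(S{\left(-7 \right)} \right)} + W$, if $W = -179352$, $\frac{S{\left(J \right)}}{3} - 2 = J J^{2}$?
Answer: $-179560$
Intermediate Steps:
$S{\left(J \right)} = 6 + 3 J^{3}$ ($S{\left(J \right)} = 6 + 3 J J^{2} = 6 + 3 J^{3}$)
$f{\left(p \right)} = -208$ ($f{\left(p \right)} = -166 - 42 = -208$)
$f{\left(S{\left(-7 \right)} \right)} + W = -208 - 179352 = -179560$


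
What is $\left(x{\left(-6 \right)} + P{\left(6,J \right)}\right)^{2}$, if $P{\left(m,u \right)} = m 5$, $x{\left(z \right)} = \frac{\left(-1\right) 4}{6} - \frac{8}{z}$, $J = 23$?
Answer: $\frac{8464}{9} \approx 940.44$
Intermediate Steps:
$x{\left(z \right)} = - \frac{2}{3} - \frac{8}{z}$ ($x{\left(z \right)} = \left(-4\right) \frac{1}{6} - \frac{8}{z} = - \frac{2}{3} - \frac{8}{z}$)
$P{\left(m,u \right)} = 5 m$
$\left(x{\left(-6 \right)} + P{\left(6,J \right)}\right)^{2} = \left(\left(- \frac{2}{3} - \frac{8}{-6}\right) + 5 \cdot 6\right)^{2} = \left(\left(- \frac{2}{3} - - \frac{4}{3}\right) + 30\right)^{2} = \left(\left(- \frac{2}{3} + \frac{4}{3}\right) + 30\right)^{2} = \left(\frac{2}{3} + 30\right)^{2} = \left(\frac{92}{3}\right)^{2} = \frac{8464}{9}$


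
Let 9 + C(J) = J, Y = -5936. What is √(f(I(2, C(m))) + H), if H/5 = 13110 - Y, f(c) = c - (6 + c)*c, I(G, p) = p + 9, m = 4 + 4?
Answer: √95126 ≈ 308.42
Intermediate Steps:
m = 8
C(J) = -9 + J
I(G, p) = 9 + p
f(c) = c - c*(6 + c)
H = 95230 (H = 5*(13110 - 1*(-5936)) = 5*(13110 + 5936) = 5*19046 = 95230)
√(f(I(2, C(m))) + H) = √(-(9 + (-9 + 8))*(5 + (9 + (-9 + 8))) + 95230) = √(-(9 - 1)*(5 + (9 - 1)) + 95230) = √(-1*8*(5 + 8) + 95230) = √(-1*8*13 + 95230) = √(-104 + 95230) = √95126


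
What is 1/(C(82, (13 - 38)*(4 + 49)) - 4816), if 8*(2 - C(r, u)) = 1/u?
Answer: -10600/51028399 ≈ -0.00020773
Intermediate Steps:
C(r, u) = 2 - 1/(8*u)
1/(C(82, (13 - 38)*(4 + 49)) - 4816) = 1/((2 - 1/((4 + 49)*(13 - 38))/8) - 4816) = 1/((2 - 1/(8*((-25*53)))) - 4816) = 1/((2 - ⅛/(-1325)) - 4816) = 1/((2 - ⅛*(-1/1325)) - 4816) = 1/((2 + 1/10600) - 4816) = 1/(21201/10600 - 4816) = 1/(-51028399/10600) = -10600/51028399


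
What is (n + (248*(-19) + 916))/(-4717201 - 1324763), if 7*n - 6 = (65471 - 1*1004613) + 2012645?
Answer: -348979/14097916 ≈ -0.024754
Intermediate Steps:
n = 1073509/7 (n = 6/7 + ((65471 - 1*1004613) + 2012645)/7 = 6/7 + ((65471 - 1004613) + 2012645)/7 = 6/7 + (-939142 + 2012645)/7 = 6/7 + (⅐)*1073503 = 6/7 + 1073503/7 = 1073509/7 ≈ 1.5336e+5)
(n + (248*(-19) + 916))/(-4717201 - 1324763) = (1073509/7 + (248*(-19) + 916))/(-4717201 - 1324763) = (1073509/7 + (-4712 + 916))/(-6041964) = (1073509/7 - 3796)*(-1/6041964) = (1046937/7)*(-1/6041964) = -348979/14097916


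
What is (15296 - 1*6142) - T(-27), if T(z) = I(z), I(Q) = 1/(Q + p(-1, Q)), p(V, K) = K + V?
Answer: 503471/55 ≈ 9154.0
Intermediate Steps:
I(Q) = 1/(-1 + 2*Q) (I(Q) = 1/(Q + (Q - 1)) = 1/(Q + (-1 + Q)) = 1/(-1 + 2*Q))
T(z) = 1/(-1 + 2*z)
(15296 - 1*6142) - T(-27) = (15296 - 1*6142) - 1/(-1 + 2*(-27)) = (15296 - 6142) - 1/(-1 - 54) = 9154 - 1/(-55) = 9154 - 1*(-1/55) = 9154 + 1/55 = 503471/55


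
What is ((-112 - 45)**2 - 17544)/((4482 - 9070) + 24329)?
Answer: 7105/19741 ≈ 0.35991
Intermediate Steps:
((-112 - 45)**2 - 17544)/((4482 - 9070) + 24329) = ((-157)**2 - 17544)/(-4588 + 24329) = (24649 - 17544)/19741 = 7105*(1/19741) = 7105/19741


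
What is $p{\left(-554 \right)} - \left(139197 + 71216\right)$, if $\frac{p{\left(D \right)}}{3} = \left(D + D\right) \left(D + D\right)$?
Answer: $3472579$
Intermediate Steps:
$p{\left(D \right)} = 12 D^{2}$ ($p{\left(D \right)} = 3 \left(D + D\right) \left(D + D\right) = 3 \cdot 2 D 2 D = 3 \cdot 4 D^{2} = 12 D^{2}$)
$p{\left(-554 \right)} - \left(139197 + 71216\right) = 12 \left(-554\right)^{2} - \left(139197 + 71216\right) = 12 \cdot 306916 - 210413 = 3682992 - 210413 = 3472579$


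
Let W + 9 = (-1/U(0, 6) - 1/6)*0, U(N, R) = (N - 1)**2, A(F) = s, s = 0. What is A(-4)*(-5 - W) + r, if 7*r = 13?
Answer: 13/7 ≈ 1.8571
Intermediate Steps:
A(F) = 0
U(N, R) = (-1 + N)**2
r = 13/7 (r = (1/7)*13 = 13/7 ≈ 1.8571)
W = -9 (W = -9 + (-1/((-1 + 0)**2) - 1/6)*0 = -9 + (-1/((-1)**2) - 1*1/6)*0 = -9 + (-1/1 - 1/6)*0 = -9 + (-1*1 - 1/6)*0 = -9 + (-1 - 1/6)*0 = -9 - 7/6*0 = -9 + 0 = -9)
A(-4)*(-5 - W) + r = 0*(-5 - 1*(-9)) + 13/7 = 0*(-5 + 9) + 13/7 = 0*4 + 13/7 = 0 + 13/7 = 13/7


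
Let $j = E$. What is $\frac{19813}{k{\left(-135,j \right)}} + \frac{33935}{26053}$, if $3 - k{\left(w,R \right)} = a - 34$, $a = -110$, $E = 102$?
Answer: $\frac{521176534}{3829791} \approx 136.08$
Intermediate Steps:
$j = 102$
$k{\left(w,R \right)} = 147$ ($k{\left(w,R \right)} = 3 - \left(-110 - 34\right) = 3 - -144 = 3 + 144 = 147$)
$\frac{19813}{k{\left(-135,j \right)}} + \frac{33935}{26053} = \frac{19813}{147} + \frac{33935}{26053} = \frac{521176534}{3829791}$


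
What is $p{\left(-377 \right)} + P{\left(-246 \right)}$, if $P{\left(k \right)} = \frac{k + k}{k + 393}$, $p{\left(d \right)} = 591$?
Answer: $\frac{28795}{49} \approx 587.65$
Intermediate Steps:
$P{\left(k \right)} = \frac{2 k}{393 + k}$
$p{\left(-377 \right)} + P{\left(-246 \right)} = 591 + 2 \left(-246\right) \frac{1}{393 - 246} = 591 + 2 \left(-246\right) \frac{1}{147} = 591 - \frac{164}{49} = \frac{28795}{49}$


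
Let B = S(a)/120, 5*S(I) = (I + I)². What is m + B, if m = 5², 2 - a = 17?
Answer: 53/2 ≈ 26.500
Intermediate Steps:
a = -15 (a = 2 - 1*17 = 2 - 17 = -15)
m = 25
S(I) = 4*I²/5 (S(I) = (I + I)²/5 = (2*I)²/5 = (4*I²)/5 = 4*I²/5)
B = 3/2 (B = ((⅘)*(-15)²)/120 = ((⅘)*225)*(1/120) = 180*(1/120) = 3/2 ≈ 1.5000)
m + B = 25 + 3/2 = 53/2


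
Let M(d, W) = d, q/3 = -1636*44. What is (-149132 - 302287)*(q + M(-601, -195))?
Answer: 97756138707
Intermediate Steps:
q = -215952 (q = 3*(-1636*44) = 3*(-71984) = -215952)
(-149132 - 302287)*(q + M(-601, -195)) = (-149132 - 302287)*(-215952 - 601) = -451419*(-216553) = 97756138707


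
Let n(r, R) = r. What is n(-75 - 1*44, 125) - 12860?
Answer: -12979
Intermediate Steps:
n(-75 - 1*44, 125) - 12860 = (-75 - 1*44) - 12860 = (-75 - 44) - 12860 = -119 - 12860 = -12979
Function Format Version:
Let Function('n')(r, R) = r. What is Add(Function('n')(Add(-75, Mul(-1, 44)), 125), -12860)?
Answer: -12979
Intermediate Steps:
Add(Function('n')(Add(-75, Mul(-1, 44)), 125), -12860) = Add(Add(-75, Mul(-1, 44)), -12860) = Add(Add(-75, -44), -12860) = Add(-119, -12860) = -12979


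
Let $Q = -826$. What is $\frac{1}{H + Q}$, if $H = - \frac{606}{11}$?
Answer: $- \frac{11}{9692} \approx -0.001135$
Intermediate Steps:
$H = - \frac{606}{11}$ ($H = \left(-606\right) \frac{1}{11} = - \frac{606}{11} \approx -55.091$)
$\frac{1}{H + Q} = \frac{1}{- \frac{606}{11} - 826} = \frac{1}{- \frac{9692}{11}} = - \frac{11}{9692}$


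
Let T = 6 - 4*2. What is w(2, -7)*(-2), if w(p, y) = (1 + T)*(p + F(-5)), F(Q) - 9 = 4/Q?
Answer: 102/5 ≈ 20.400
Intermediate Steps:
T = -2 (T = 6 - 8 = -2)
F(Q) = 9 + 4/Q
w(p, y) = -41/5 - p (w(p, y) = (1 - 2)*(p + (9 + 4/(-5))) = -(p + (9 + 4*(-⅕))) = -(p + (9 - ⅘)) = -(p + 41/5) = -(41/5 + p) = -41/5 - p)
w(2, -7)*(-2) = (-41/5 - 1*2)*(-2) = (-41/5 - 2)*(-2) = -51/5*(-2) = 102/5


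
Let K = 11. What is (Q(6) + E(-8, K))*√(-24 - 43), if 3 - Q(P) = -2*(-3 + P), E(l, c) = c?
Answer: 20*I*√67 ≈ 163.71*I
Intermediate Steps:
Q(P) = -3 + 2*P (Q(P) = 3 - (-2)*(-3 + P) = 3 - (6 - 2*P) = 3 + (-6 + 2*P) = -3 + 2*P)
(Q(6) + E(-8, K))*√(-24 - 43) = ((-3 + 2*6) + 11)*√(-24 - 43) = ((-3 + 12) + 11)*√(-67) = (9 + 11)*(I*√67) = 20*(I*√67) = 20*I*√67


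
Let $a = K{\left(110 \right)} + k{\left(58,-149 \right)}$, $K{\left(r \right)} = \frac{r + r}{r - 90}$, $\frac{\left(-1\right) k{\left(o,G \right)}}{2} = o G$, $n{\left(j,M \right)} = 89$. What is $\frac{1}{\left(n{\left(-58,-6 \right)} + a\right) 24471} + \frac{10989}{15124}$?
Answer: $\frac{1168690769155}{1608452009784} \approx 0.72659$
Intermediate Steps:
$k{\left(o,G \right)} = - 2 G o$ ($k{\left(o,G \right)} = - 2 o G = - 2 G o$)
$K{\left(r \right)} = \frac{2 r}{-90 + r}$
$a = 17295$ ($a = 2 \cdot 110 \frac{1}{-90 + 110} - \left(-298\right) 58 = 2 \cdot 110 \cdot \frac{1}{20} + 17284 = 11 + 17284 = 17295$)
$\frac{1}{\left(n{\left(-58,-6 \right)} + a\right) 24471} + \frac{10989}{15124} = \frac{1}{\left(89 + 17295\right) 24471} + \frac{10989}{15124} = \frac{1}{17384} \cdot \frac{1}{24471} + 10989 \cdot \frac{1}{15124} = \frac{1}{17384} \cdot \frac{1}{24471} + \frac{10989}{15124} = \frac{1}{425403864} + \frac{10989}{15124} = \frac{1168690769155}{1608452009784}$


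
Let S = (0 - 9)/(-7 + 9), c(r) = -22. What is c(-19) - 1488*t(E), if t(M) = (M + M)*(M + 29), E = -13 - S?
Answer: 518546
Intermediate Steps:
S = -9/2 ≈ -4.5000
E = -17/2 (E = -13 - 1*(-9/2) = -13 + 9/2 = -17/2 ≈ -8.5000)
t(M) = 2*M*(29 + M) (t(M) = (2*M)*(29 + M) = 2*M*(29 + M))
c(-19) - 1488*t(E) = -22 - 2976*(-17)*(29 - 17/2)/2 = -22 - 2976*(-17)*41/(2*2) = -22 - 1488*(-697/2) = -22 + 518568 = 518546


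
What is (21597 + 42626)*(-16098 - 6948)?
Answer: -1480083258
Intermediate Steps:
(21597 + 42626)*(-16098 - 6948) = 64223*(-23046) = -1480083258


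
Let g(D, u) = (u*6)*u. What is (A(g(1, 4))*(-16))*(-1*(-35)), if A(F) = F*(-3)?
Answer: 161280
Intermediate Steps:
g(D, u) = 6*u**2 (g(D, u) = (6*u)*u = 6*u**2)
A(F) = -3*F
(A(g(1, 4))*(-16))*(-1*(-35)) = (-18*4**2*(-16))*(-1*(-35)) = (-18*16*(-16))*35 = (-3*96*(-16))*35 = -288*(-16)*35 = 4608*35 = 161280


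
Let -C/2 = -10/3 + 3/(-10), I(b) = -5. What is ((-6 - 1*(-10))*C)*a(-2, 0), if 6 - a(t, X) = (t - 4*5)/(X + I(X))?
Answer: 3488/75 ≈ 46.507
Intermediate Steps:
C = 109/15 (C = -2*(-10/3 + 3/(-10)) = -2*(-10*⅓ + 3*(-⅒)) = -2*(-10/3 - 3/10) = -2*(-109/30) = 109/15 ≈ 7.2667)
a(t, X) = 6 - (-20 + t)/(-5 + X) (a(t, X) = 6 - (t - 4*5)/(X - 5) = 6 - (t - 20)/(-5 + X) = 6 - (-20 + t)/(-5 + X))
((-6 - 1*(-10))*C)*a(-2, 0) = ((-6 - 1*(-10))*(109/15))*((-10 - 1*(-2) + 6*0)/(-5 + 0)) = ((-6 + 10)*(109/15))*((-10 + 2 + 0)/(-5)) = (4*(109/15))*(-⅕*(-8)) = (436/15)*(8/5) = 3488/75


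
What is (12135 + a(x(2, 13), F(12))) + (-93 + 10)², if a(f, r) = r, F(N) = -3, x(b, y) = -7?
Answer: 19021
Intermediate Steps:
(12135 + a(x(2, 13), F(12))) + (-93 + 10)² = (12135 - 3) + (-93 + 10)² = 12132 + (-83)² = 12132 + 6889 = 19021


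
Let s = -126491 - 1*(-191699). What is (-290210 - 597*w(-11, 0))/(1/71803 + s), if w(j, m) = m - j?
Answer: -21309478931/4682130025 ≈ -4.5512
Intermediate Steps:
s = 65208 (s = -126491 + 191699 = 65208)
(-290210 - 597*w(-11, 0))/(1/71803 + s) = (-290210 - 597*(0 - 1*(-11)))/(1/71803 + 65208) = (-290210 - 597*(0 + 11))/(1/71803 + 65208) = (-290210 - 597*11)/(4682130025/71803) = (-290210 - 6567)*(71803/4682130025) = -296777*71803/4682130025 = -21309478931/4682130025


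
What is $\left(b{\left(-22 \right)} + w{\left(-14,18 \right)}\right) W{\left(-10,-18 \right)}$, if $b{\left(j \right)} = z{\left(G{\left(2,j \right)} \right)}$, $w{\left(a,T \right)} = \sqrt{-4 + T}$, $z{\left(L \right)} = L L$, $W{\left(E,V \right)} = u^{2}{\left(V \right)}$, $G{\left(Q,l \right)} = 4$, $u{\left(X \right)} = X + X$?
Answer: $20736 + 1296 \sqrt{14} \approx 25585.0$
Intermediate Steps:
$u{\left(X \right)} = 2 X$
$W{\left(E,V \right)} = 4 V^{2}$ ($W{\left(E,V \right)} = \left(2 V\right)^{2} = 4 V^{2}$)
$z{\left(L \right)} = L^{2}$
$b{\left(j \right)} = 16$ ($b{\left(j \right)} = 4^{2} = 16$)
$\left(b{\left(-22 \right)} + w{\left(-14,18 \right)}\right) W{\left(-10,-18 \right)} = \left(16 + \sqrt{-4 + 18}\right) 4 \left(-18\right)^{2} = \left(16 + \sqrt{14}\right) 4 \cdot 324 = \left(16 + \sqrt{14}\right) 1296 = 20736 + 1296 \sqrt{14}$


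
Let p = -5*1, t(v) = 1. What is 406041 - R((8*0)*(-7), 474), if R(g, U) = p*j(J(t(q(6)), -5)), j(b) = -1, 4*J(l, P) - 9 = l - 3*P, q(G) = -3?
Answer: 406036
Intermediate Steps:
J(l, P) = 9/4 - 3*P/4 + l/4 (J(l, P) = 9/4 + (l - 3*P)/4 = 9/4 + (-3*P/4 + l/4) = 9/4 - 3*P/4 + l/4)
p = -5
R(g, U) = 5 (R(g, U) = -5*(-1) = 5)
406041 - R((8*0)*(-7), 474) = 406041 - 1*5 = 406041 - 5 = 406036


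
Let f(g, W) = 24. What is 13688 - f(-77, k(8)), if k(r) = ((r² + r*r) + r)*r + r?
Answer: 13664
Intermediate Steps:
k(r) = r + r*(r + 2*r²) (k(r) = ((r² + r²) + r)*r + r = (2*r² + r)*r + r = (r + 2*r²)*r + r = r*(r + 2*r²) + r = r + r*(r + 2*r²))
13688 - f(-77, k(8)) = 13688 - 1*24 = 13688 - 24 = 13664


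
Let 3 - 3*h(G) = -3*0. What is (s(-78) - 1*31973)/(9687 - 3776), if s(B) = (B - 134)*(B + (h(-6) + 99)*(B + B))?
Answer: 3291763/5911 ≈ 556.89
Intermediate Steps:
h(G) = 1 (h(G) = 1 - (-1)*0 = 1 - ⅓*0 = 1 + 0 = 1)
s(B) = 201*B*(-134 + B) (s(B) = (B - 134)*(B + (1 + 99)*(B + B)) = (-134 + B)*(B + 100*(2*B)) = (-134 + B)*(B + 200*B) = (-134 + B)*(201*B) = 201*B*(-134 + B))
(s(-78) - 1*31973)/(9687 - 3776) = (201*(-78)*(-134 - 78) - 1*31973)/(9687 - 3776) = (201*(-78)*(-212) - 31973)/5911 = (3323736 - 31973)*(1/5911) = 3291763*(1/5911) = 3291763/5911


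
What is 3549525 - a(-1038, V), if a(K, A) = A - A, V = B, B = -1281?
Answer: 3549525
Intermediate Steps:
V = -1281
a(K, A) = 0
3549525 - a(-1038, V) = 3549525 - 1*0 = 3549525 + 0 = 3549525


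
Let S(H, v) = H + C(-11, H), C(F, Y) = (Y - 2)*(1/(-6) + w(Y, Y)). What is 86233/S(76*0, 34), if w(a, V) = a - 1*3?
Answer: 258699/19 ≈ 13616.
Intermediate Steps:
w(a, V) = -3 + a (w(a, V) = a - 3 = -3 + a)
C(F, Y) = (-2 + Y)*(-19/6 + Y) (C(F, Y) = (Y - 2)*(1/(-6) + (-3 + Y)) = (-2 + Y)*(-⅙ + (-3 + Y)) = (-2 + Y)*(-19/6 + Y))
S(H, v) = 19/3 + H² - 25*H/6 (S(H, v) = H + (19/3 + H² - 31*H/6) = 19/3 + H² - 25*H/6)
86233/S(76*0, 34) = 86233/(19/3 + (76*0)² - 950*0/3) = 86233/(19/3 + 0² - 25/6*0) = 86233/(19/3 + 0 + 0) = 86233/(19/3) = 86233*(3/19) = 258699/19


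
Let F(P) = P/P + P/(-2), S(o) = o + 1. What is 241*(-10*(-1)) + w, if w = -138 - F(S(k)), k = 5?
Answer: 2274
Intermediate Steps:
S(o) = 1 + o
F(P) = 1 - P/2 (F(P) = 1 + P*(-½) = 1 - P/2)
w = -136 (w = -138 - (1 - (1 + 5)/2) = -138 - (1 - ½*6) = -138 - (1 - 3) = -138 - 1*(-2) = -138 + 2 = -136)
241*(-10*(-1)) + w = 241*(-10*(-1)) - 136 = 241*10 - 136 = 2410 - 136 = 2274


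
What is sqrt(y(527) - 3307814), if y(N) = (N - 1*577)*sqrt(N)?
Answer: sqrt(-3307814 - 50*sqrt(527)) ≈ 1819.1*I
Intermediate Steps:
y(N) = sqrt(N)*(-577 + N) (y(N) = (N - 577)*sqrt(N) = (-577 + N)*sqrt(N) = sqrt(N)*(-577 + N))
sqrt(y(527) - 3307814) = sqrt(sqrt(527)*(-577 + 527) - 3307814) = sqrt(sqrt(527)*(-50) - 3307814) = sqrt(-50*sqrt(527) - 3307814) = sqrt(-3307814 - 50*sqrt(527))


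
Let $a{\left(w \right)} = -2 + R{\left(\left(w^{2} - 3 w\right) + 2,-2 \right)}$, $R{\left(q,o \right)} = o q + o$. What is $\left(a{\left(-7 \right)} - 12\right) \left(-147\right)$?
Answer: $23520$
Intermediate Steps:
$R{\left(q,o \right)} = o + o q$
$a{\left(w \right)} = -8 - 2 w^{2} + 6 w$ ($a{\left(w \right)} = -2 - 2 \left(1 + \left(\left(w^{2} - 3 w\right) + 2\right)\right) = -2 - 2 \left(1 + \left(2 + w^{2} - 3 w\right)\right) = -2 - 2 \left(3 + w^{2} - 3 w\right) = -2 - \left(6 - 6 w + 2 w^{2}\right) = -8 - 2 w^{2} + 6 w$)
$\left(a{\left(-7 \right)} - 12\right) \left(-147\right) = \left(\left(-8 - 2 \left(-7\right)^{2} + 6 \left(-7\right)\right) - 12\right) \left(-147\right) = \left(\left(-8 - 98 - 42\right) - 12\right) \left(-147\right) = \left(-148 - 12\right) \left(-147\right) = \left(-160\right) \left(-147\right) = 23520$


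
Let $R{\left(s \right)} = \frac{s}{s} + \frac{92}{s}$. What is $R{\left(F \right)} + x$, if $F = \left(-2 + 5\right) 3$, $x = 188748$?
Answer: $\frac{1698833}{9} \approx 1.8876 \cdot 10^{5}$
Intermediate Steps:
$F = 9$ ($F = 3 \cdot 3 = 9$)
$R{\left(s \right)} = 1 + \frac{92}{s}$
$R{\left(F \right)} + x = \frac{92 + 9}{9} + 188748 = \frac{1}{9} \cdot 101 + 188748 = \frac{101}{9} + 188748 = \frac{1698833}{9}$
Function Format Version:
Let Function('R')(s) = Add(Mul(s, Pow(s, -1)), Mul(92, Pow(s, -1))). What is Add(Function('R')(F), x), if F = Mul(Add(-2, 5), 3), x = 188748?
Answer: Rational(1698833, 9) ≈ 1.8876e+5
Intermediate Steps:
F = 9 (F = Mul(3, 3) = 9)
Function('R')(s) = Add(1, Mul(92, Pow(s, -1)))
Add(Function('R')(F), x) = Add(Mul(Pow(9, -1), Add(92, 9)), 188748) = Add(Mul(Rational(1, 9), 101), 188748) = Add(Rational(101, 9), 188748) = Rational(1698833, 9)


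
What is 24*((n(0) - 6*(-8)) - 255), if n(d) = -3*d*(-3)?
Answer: -4968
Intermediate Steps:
n(d) = 9*d
24*((n(0) - 6*(-8)) - 255) = 24*((9*0 - 6*(-8)) - 255) = 24*((0 + 48) - 255) = 24*(48 - 255) = 24*(-207) = -4968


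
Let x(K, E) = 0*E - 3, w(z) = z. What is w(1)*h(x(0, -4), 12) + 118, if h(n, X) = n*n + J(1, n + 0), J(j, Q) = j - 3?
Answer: 125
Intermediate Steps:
x(K, E) = -3 (x(K, E) = 0 - 3 = -3)
J(j, Q) = -3 + j
h(n, X) = -2 + n² (h(n, X) = n*n + (-3 + 1) = n² - 2 = -2 + n²)
w(1)*h(x(0, -4), 12) + 118 = 1*(-2 + (-3)²) + 118 = 1*(-2 + 9) + 118 = 1*7 + 118 = 7 + 118 = 125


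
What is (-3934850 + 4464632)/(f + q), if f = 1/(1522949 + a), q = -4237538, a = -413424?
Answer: -195935457850/1567218116483 ≈ -0.12502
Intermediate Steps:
f = 1/1109525 (f = 1/(1522949 - 413424) = 1/1109525 ≈ 9.0129e-7)
(-3934850 + 4464632)/(f + q) = (-3934850 + 4464632)/(1/1109525 - 4237538) = 529782/(-4701654349449/1109525) = 529782*(-1109525/4701654349449) = -195935457850/1567218116483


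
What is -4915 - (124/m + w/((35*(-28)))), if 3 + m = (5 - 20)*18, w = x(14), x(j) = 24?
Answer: -46958251/9555 ≈ -4914.5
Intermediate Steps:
w = 24
m = -273 (m = -3 + (5 - 20)*18 = -3 - 15*18 = -3 - 270 = -273)
-4915 - (124/m + w/((35*(-28)))) = -4915 - (124/(-273) + 24/((35*(-28)))) = -4915 - (124*(-1/273) + 24/(-980)) = -4915 - (-124/273 + 24*(-1/980)) = -4915 - (-124/273 - 6/245) = -4915 - 1*(-4574/9555) = -4915 + 4574/9555 = -46958251/9555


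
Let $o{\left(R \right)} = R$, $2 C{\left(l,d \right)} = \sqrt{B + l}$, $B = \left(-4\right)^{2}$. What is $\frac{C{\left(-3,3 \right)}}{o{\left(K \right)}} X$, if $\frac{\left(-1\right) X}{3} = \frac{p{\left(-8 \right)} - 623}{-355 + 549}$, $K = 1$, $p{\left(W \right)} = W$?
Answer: $\frac{1893 \sqrt{13}}{388} \approx 17.591$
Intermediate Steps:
$B = 16$
$C{\left(l,d \right)} = \frac{\sqrt{16 + l}}{2}$
$X = \frac{1893}{194}$ ($X = - 3 \frac{-8 - 623}{-355 + 549} = - 3 \left(- \frac{631}{194}\right) = - 3 \left(\left(-631\right) \frac{1}{194}\right) = \left(-3\right) \left(- \frac{631}{194}\right) = \frac{1893}{194} \approx 9.7577$)
$\frac{C{\left(-3,3 \right)}}{o{\left(K \right)}} X = \frac{\frac{1}{2} \sqrt{16 - 3}}{1} \cdot \frac{1893}{194} = \frac{\sqrt{13}}{2} \cdot 1 \cdot \frac{1893}{194} = \frac{\sqrt{13}}{2} \cdot \frac{1893}{194} = \frac{1893 \sqrt{13}}{388}$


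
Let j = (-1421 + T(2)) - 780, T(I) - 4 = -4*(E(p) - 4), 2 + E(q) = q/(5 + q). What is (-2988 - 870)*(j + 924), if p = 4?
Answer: 14476502/3 ≈ 4.8255e+6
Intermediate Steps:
E(q) = -2 + q/(5 + q)
T(I) = 236/9 (T(I) = 4 - 4*((-10 - 1*4)/(5 + 4) - 4) = 4 - 4*((-10 - 4)/9 - 4) = 4 - 4*((⅑)*(-14) - 4) = 4 - 4*(-14/9 - 4) = 4 - 4*(-50/9) = 4 + 200/9 = 236/9)
j = -19573/9 (j = (-1421 + 236/9) - 780 = -12553/9 - 780 = -19573/9 ≈ -2174.8)
(-2988 - 870)*(j + 924) = (-2988 - 870)*(-19573/9 + 924) = -3858*(-11257/9) = 14476502/3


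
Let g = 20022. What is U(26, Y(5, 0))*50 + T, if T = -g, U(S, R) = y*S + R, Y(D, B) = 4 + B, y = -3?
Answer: -23722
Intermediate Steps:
U(S, R) = R - 3*S (U(S, R) = -3*S + R = R - 3*S)
T = -20022 (T = -1*20022 = -20022)
U(26, Y(5, 0))*50 + T = ((4 + 0) - 3*26)*50 - 20022 = (4 - 78)*50 - 20022 = -74*50 - 20022 = -3700 - 20022 = -23722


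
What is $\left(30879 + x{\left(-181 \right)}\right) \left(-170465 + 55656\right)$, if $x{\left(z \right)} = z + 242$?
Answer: $-3552190460$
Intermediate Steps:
$x{\left(z \right)} = 242 + z$
$\left(30879 + x{\left(-181 \right)}\right) \left(-170465 + 55656\right) = \left(30879 + \left(242 - 181\right)\right) \left(-170465 + 55656\right) = \left(30879 + 61\right) \left(-114809\right) = 30940 \left(-114809\right) = -3552190460$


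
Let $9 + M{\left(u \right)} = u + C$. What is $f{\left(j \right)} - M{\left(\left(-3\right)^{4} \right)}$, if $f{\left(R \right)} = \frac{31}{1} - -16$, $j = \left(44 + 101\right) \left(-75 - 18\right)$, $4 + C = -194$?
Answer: $173$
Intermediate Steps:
$C = -198$ ($C = -4 - 194 = -198$)
$M{\left(u \right)} = -207 + u$ ($M{\left(u \right)} = -9 + \left(u - 198\right) = -9 + \left(-198 + u\right) = -207 + u$)
$j = -13485$ ($j = 145 \left(-93\right) = -13485$)
$f{\left(R \right)} = 47$ ($f{\left(R \right)} = 31 \cdot 1 + 16 = 31 + 16 = 47$)
$f{\left(j \right)} - M{\left(\left(-3\right)^{4} \right)} = 47 - \left(-207 + \left(-3\right)^{4}\right) = 47 - \left(-207 + 81\right) = 47 - -126 = 47 + 126 = 173$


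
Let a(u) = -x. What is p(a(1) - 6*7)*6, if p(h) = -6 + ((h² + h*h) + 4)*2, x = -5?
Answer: 32868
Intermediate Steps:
a(u) = 5 (a(u) = -1*(-5) = 5)
p(h) = 2 + 4*h² (p(h) = -6 + ((h² + h²) + 4)*2 = -6 + (2*h² + 4)*2 = -6 + (4 + 2*h²)*2 = -6 + (8 + 4*h²) = 2 + 4*h²)
p(a(1) - 6*7)*6 = (2 + 4*(5 - 6*7)²)*6 = (2 + 4*(5 - 42)²)*6 = (2 + 4*(-37)²)*6 = (2 + 4*1369)*6 = (2 + 5476)*6 = 5478*6 = 32868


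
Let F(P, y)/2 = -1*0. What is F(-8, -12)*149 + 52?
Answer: 52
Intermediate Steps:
F(P, y) = 0 (F(P, y) = 2*(-1*0) = 2*0 = 0)
F(-8, -12)*149 + 52 = 0*149 + 52 = 0 + 52 = 52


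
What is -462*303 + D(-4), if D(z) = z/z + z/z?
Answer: -139984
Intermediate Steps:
D(z) = 2 (D(z) = 1 + 1 = 2)
-462*303 + D(-4) = -462*303 + 2 = -139986 + 2 = -139984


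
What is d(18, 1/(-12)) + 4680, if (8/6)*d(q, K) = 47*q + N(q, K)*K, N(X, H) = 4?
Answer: 21257/4 ≈ 5314.3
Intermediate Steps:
d(q, K) = 3*K + 141*q/4 (d(q, K) = 3*(47*q + 4*K)/4 = 3*(4*K + 47*q)/4 = 3*K + 141*q/4)
d(18, 1/(-12)) + 4680 = (3/(-12) + (141/4)*18) + 4680 = (3*(-1/12) + 1269/2) + 4680 = (-1/4 + 1269/2) + 4680 = 2537/4 + 4680 = 21257/4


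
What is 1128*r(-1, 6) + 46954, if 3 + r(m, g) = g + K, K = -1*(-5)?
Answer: 55978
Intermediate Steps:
K = 5
r(m, g) = 2 + g (r(m, g) = -3 + (g + 5) = -3 + (5 + g) = 2 + g)
1128*r(-1, 6) + 46954 = 1128*(2 + 6) + 46954 = 1128*8 + 46954 = 9024 + 46954 = 55978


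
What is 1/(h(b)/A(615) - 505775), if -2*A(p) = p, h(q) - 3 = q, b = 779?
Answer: -615/311053189 ≈ -1.9772e-6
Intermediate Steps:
h(q) = 3 + q
A(p) = -p/2
1/(h(b)/A(615) - 505775) = 1/((3 + 779)/((-½*615)) - 505775) = 1/(782/(-615/2) - 505775) = 1/(782*(-2/615) - 505775) = 1/(-1564/615 - 505775) = 1/(-311053189/615) = -615/311053189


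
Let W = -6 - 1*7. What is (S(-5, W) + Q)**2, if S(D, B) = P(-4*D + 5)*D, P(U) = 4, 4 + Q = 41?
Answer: 289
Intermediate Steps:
Q = 37 (Q = -4 + 41 = 37)
W = -13 (W = -6 - 7 = -13)
S(D, B) = 4*D
(S(-5, W) + Q)**2 = (4*(-5) + 37)**2 = (-20 + 37)**2 = 17**2 = 289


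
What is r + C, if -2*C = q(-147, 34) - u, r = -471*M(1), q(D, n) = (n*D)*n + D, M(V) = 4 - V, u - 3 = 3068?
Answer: 85162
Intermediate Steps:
u = 3071 (u = 3 + 3068 = 3071)
q(D, n) = D + D*n² (q(D, n) = (D*n)*n + D = D*n² + D = D + D*n²)
r = -1413 (r = -471*(4 - 1*1) = -471*(4 - 1) = -471*3 = -1413)
C = 86575 (C = -(-147*(1 + 34²) - 1*3071)/2 = -(-147*(1 + 1156) - 3071)/2 = -(-147*1157 - 3071)/2 = -(-170079 - 3071)/2 = -½*(-173150) = 86575)
r + C = -1413 + 86575 = 85162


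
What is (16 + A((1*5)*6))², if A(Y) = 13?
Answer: 841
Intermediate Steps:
(16 + A((1*5)*6))² = (16 + 13)² = 29² = 841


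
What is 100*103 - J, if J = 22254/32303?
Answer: 332698646/32303 ≈ 10299.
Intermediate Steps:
J = 22254/32303 (J = 22254*(1/32303) = 22254/32303 ≈ 0.68891)
100*103 - J = 100*103 - 1*22254/32303 = 10300 - 22254/32303 = 332698646/32303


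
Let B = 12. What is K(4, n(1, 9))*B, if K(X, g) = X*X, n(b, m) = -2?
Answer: 192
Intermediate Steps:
K(X, g) = X²
K(4, n(1, 9))*B = 4²*12 = 16*12 = 192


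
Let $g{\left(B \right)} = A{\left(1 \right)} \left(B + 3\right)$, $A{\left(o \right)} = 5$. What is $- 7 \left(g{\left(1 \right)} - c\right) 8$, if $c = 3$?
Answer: $-952$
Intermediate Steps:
$g{\left(B \right)} = 15 + 5 B$ ($g{\left(B \right)} = 5 \left(B + 3\right) = 5 \left(3 + B\right) = 15 + 5 B$)
$- 7 \left(g{\left(1 \right)} - c\right) 8 = - 7 \left(\left(15 + 5 \cdot 1\right) - 3\right) 8 = - 7 \left(\left(15 + 5\right) - 3\right) 8 = - 7 \left(20 - 3\right) 8 = \left(-7\right) 17 \cdot 8 = \left(-119\right) 8 = -952$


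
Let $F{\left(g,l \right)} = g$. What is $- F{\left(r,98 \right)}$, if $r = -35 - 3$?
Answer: $38$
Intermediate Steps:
$r = -38$
$- F{\left(r,98 \right)} = \left(-1\right) \left(-38\right) = 38$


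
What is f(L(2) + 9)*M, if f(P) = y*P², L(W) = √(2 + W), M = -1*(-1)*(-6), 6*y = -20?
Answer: 2420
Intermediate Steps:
y = -10/3 (y = (⅙)*(-20) = -10/3 ≈ -3.3333)
M = -6 (M = 1*(-6) = -6)
f(P) = -10*P²/3
f(L(2) + 9)*M = -10*(√(2 + 2) + 9)²/3*(-6) = -10*(√4 + 9)²/3*(-6) = -10*(2 + 9)²/3*(-6) = -10/3*11²*(-6) = -10/3*121*(-6) = -1210/3*(-6) = 2420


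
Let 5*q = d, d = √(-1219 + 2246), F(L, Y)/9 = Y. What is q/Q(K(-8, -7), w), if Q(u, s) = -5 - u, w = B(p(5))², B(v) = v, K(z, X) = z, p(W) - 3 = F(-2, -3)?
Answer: √1027/15 ≈ 2.1365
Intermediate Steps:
F(L, Y) = 9*Y
p(W) = -24 (p(W) = 3 + 9*(-3) = 3 - 27 = -24)
d = √1027 ≈ 32.047
w = 576 (w = (-24)² = 576)
q = √1027/5 ≈ 6.4094
q/Q(K(-8, -7), w) = (√1027/5)/(-5 - 1*(-8)) = (√1027/5)/(-5 + 8) = (√1027/5)/3 = (√1027/5)*(⅓) = √1027/15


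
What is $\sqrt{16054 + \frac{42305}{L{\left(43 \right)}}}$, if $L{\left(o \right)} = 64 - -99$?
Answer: $\frac{\sqrt{433434441}}{163} \approx 127.72$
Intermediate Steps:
$L{\left(o \right)} = 163$ ($L{\left(o \right)} = 64 + 99 = 163$)
$\sqrt{16054 + \frac{42305}{L{\left(43 \right)}}} = \sqrt{16054 + \frac{42305}{163}} = \sqrt{\frac{2659107}{163}} = \frac{\sqrt{433434441}}{163}$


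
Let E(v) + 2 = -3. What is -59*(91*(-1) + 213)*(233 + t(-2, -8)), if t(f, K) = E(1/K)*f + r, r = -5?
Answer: -1713124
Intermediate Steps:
E(v) = -5 (E(v) = -2 - 3 = -5)
t(f, K) = -5 - 5*f (t(f, K) = -5*f - 5 = -5 - 5*f)
-59*(91*(-1) + 213)*(233 + t(-2, -8)) = -59*(91*(-1) + 213)*(233 + (-5 - 5*(-2))) = -59*(-91 + 213)*(233 + (-5 + 10)) = -7198*(233 + 5) = -7198*238 = -59*29036 = -1713124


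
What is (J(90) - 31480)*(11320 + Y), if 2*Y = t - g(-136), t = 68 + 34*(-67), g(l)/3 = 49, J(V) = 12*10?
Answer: -318037440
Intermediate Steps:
J(V) = 120
g(l) = 147 (g(l) = 3*49 = 147)
t = -2210 (t = 68 - 2278 = -2210)
Y = -2357/2 (Y = (-2210 - 1*147)/2 = (-2210 - 147)/2 = (1/2)*(-2357) = -2357/2 ≈ -1178.5)
(J(90) - 31480)*(11320 + Y) = (120 - 31480)*(11320 - 2357/2) = -31360*20283/2 = -318037440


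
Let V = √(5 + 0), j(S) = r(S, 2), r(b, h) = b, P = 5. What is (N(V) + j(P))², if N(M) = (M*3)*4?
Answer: 745 + 120*√5 ≈ 1013.3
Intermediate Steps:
j(S) = S
V = √5 ≈ 2.2361
N(M) = 12*M (N(M) = (3*M)*4 = 12*M)
(N(V) + j(P))² = (12*√5 + 5)² = (5 + 12*√5)²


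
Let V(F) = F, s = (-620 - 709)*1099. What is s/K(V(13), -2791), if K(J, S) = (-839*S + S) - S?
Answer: -1460571/2341649 ≈ -0.62374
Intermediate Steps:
s = -1460571 (s = -1329*1099 = -1460571)
K(J, S) = -839*S (K(J, S) = -838*S - S = -839*S)
s/K(V(13), -2791) = -1460571/((-839*(-2791))) = -1460571/2341649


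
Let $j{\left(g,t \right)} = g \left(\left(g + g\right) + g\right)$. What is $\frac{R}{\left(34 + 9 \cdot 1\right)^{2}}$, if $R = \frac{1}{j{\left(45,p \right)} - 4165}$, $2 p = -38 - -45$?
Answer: $\frac{1}{3531590} \approx 2.8316 \cdot 10^{-7}$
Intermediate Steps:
$p = \frac{7}{2}$ ($p = \frac{-38 - -45}{2} = \frac{-38 + 45}{2} = \frac{1}{2} \cdot 7 = \frac{7}{2} \approx 3.5$)
$j{\left(g,t \right)} = 3 g^{2}$ ($j{\left(g,t \right)} = g \left(2 g + g\right) = g 3 g = 3 g^{2}$)
$R = \frac{1}{1910}$ ($R = \frac{1}{3 \cdot 45^{2} - 4165} = \frac{1}{3 \cdot 2025 - 4165} = \frac{1}{6075 - 4165} = \frac{1}{1910} \approx 0.00052356$)
$\frac{R}{\left(34 + 9 \cdot 1\right)^{2}} = \frac{1}{1910 \left(34 + 9 \cdot 1\right)^{2}} = \frac{1}{1910 \left(34 + 9\right)^{2}} = \frac{1}{1910 \cdot 43^{2}} = \frac{1}{1910 \cdot 1849} = \frac{1}{1910} \cdot \frac{1}{1849} = \frac{1}{3531590}$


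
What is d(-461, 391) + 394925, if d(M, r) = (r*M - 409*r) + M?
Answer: 54294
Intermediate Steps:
d(M, r) = M - 409*r + M*r (d(M, r) = (M*r - 409*r) + M = (-409*r + M*r) + M = M - 409*r + M*r)
d(-461, 391) + 394925 = (-461 - 409*391 - 461*391) + 394925 = (-461 - 159919 - 180251) + 394925 = -340631 + 394925 = 54294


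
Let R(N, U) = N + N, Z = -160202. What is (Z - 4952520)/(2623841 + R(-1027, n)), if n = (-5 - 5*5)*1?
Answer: -5112722/2621787 ≈ -1.9501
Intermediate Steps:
n = -30 (n = (-5 - 25)*1 = -30*1 = -30)
R(N, U) = 2*N
(Z - 4952520)/(2623841 + R(-1027, n)) = (-160202 - 4952520)/(2623841 + 2*(-1027)) = -5112722/(2623841 - 2054) = -5112722/2621787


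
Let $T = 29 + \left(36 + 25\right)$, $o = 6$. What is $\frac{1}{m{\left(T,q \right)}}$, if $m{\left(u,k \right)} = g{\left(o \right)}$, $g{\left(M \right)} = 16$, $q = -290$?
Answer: $\frac{1}{16} \approx 0.0625$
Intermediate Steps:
$T = 90$ ($T = 29 + 61 = 90$)
$m{\left(u,k \right)} = 16$
$\frac{1}{m{\left(T,q \right)}} = \frac{1}{16}$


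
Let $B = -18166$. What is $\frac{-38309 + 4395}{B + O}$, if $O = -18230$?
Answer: $\frac{16957}{18198} \approx 0.93181$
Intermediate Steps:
$\frac{-38309 + 4395}{B + O} = \frac{-38309 + 4395}{-18166 - 18230} = - \frac{33914}{-36396} = \left(-33914\right) \left(- \frac{1}{36396}\right) = \frac{16957}{18198}$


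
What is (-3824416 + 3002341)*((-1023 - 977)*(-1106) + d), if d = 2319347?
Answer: -3725107085025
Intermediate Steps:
(-3824416 + 3002341)*((-1023 - 977)*(-1106) + d) = (-3824416 + 3002341)*((-1023 - 977)*(-1106) + 2319347) = -822075*(-2000*(-1106) + 2319347) = -822075*(2212000 + 2319347) = -822075*4531347 = -3725107085025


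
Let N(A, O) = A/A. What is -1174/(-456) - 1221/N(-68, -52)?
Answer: -277801/228 ≈ -1218.4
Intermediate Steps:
N(A, O) = 1
-1174/(-456) - 1221/N(-68, -52) = -1174/(-456) - 1221/1 = -1174*(-1/456) - 1221*1 = 587/228 - 1221 = -277801/228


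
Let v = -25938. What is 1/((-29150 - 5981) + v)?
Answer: -1/61069 ≈ -1.6375e-5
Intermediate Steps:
1/((-29150 - 5981) + v) = 1/((-29150 - 5981) - 25938) = 1/(-35131 - 25938) = 1/(-61069) = -1/61069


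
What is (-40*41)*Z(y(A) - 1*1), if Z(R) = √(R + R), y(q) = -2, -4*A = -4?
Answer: -1640*I*√6 ≈ -4017.2*I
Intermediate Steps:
A = 1 (A = -¼*(-4) = 1)
Z(R) = √2*√R (Z(R) = √(2*R) = √2*√R)
(-40*41)*Z(y(A) - 1*1) = (-40*41)*(√2*√(-2 - 1*1)) = -1640*√2*√(-2 - 1) = -1640*√2*√(-3) = -1640*√2*I*√3 = -1640*I*√6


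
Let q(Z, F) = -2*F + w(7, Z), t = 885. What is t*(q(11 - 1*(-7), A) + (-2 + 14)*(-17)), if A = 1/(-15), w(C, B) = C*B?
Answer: -68912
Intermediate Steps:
w(C, B) = B*C
A = -1/15 ≈ -0.066667
q(Z, F) = -2*F + 7*Z (q(Z, F) = -2*F + Z*7 = -2*F + 7*Z)
t*(q(11 - 1*(-7), A) + (-2 + 14)*(-17)) = 885*((-2*(-1/15) + 7*(11 - 1*(-7))) + (-2 + 14)*(-17)) = 885*((2/15 + 7*(11 + 7)) + 12*(-17)) = 885*((2/15 + 7*18) - 204) = 885*((2/15 + 126) - 204) = 885*(1892/15 - 204) = 885*(-1168/15) = -68912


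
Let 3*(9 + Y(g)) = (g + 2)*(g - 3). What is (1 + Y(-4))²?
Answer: 100/9 ≈ 11.111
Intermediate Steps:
Y(g) = -9 + (-3 + g)*(2 + g)/3 (Y(g) = -9 + ((g + 2)*(g - 3))/3 = -9 + ((2 + g)*(-3 + g))/3 = -9 + ((-3 + g)*(2 + g))/3 = -9 + (-3 + g)*(2 + g)/3)
(1 + Y(-4))² = (1 + (-11 - ⅓*(-4) + (⅓)*(-4)²))² = (1 + (-11 + 4/3 + (⅓)*16))² = (1 + (-11 + 4/3 + 16/3))² = (1 - 13/3)² = (-10/3)² = 100/9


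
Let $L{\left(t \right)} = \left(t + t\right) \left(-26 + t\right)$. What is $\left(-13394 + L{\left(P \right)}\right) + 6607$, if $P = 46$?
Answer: $-4947$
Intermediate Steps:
$L{\left(t \right)} = 2 t \left(-26 + t\right)$
$\left(-13394 + L{\left(P \right)}\right) + 6607 = \left(-13394 + 2 \cdot 46 \left(-26 + 46\right)\right) + 6607 = \left(-13394 + 2 \cdot 46 \cdot 20\right) + 6607 = \left(-13394 + 1840\right) + 6607 = -11554 + 6607 = -4947$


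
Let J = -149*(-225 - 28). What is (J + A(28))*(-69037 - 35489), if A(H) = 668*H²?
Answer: -58681837134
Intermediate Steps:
J = 37697 (J = -149*(-253) = 37697)
(J + A(28))*(-69037 - 35489) = (37697 + 668*28²)*(-69037 - 35489) = (37697 + 668*784)*(-104526) = (37697 + 523712)*(-104526) = 561409*(-104526) = -58681837134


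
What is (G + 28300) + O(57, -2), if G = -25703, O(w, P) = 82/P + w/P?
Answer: 5055/2 ≈ 2527.5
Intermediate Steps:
(G + 28300) + O(57, -2) = (-25703 + 28300) + (82 + 57)/(-2) = 2597 - 1/2*139 = 2597 - 139/2 = 5055/2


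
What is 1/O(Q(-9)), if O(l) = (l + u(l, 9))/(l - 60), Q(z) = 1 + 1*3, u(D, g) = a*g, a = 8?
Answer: -14/19 ≈ -0.73684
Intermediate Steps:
u(D, g) = 8*g
Q(z) = 4 (Q(z) = 1 + 3 = 4)
O(l) = (72 + l)/(-60 + l) (O(l) = (l + 8*9)/(l - 60) = (l + 72)/(-60 + l) = (72 + l)/(-60 + l))
1/O(Q(-9)) = 1/((72 + 4)/(-60 + 4)) = 1/(76/(-56)) = 1/(-1/56*76) = 1/(-19/14) = -14/19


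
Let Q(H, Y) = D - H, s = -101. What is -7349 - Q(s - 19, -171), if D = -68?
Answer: -7401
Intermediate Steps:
Q(H, Y) = -68 - H
-7349 - Q(s - 19, -171) = -7349 - (-68 - (-101 - 19)) = -7349 - (-68 - 1*(-120)) = -7349 - (-68 + 120) = -7349 - 1*52 = -7349 - 52 = -7401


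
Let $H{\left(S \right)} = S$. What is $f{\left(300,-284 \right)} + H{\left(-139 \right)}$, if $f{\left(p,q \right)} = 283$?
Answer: $144$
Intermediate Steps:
$f{\left(300,-284 \right)} + H{\left(-139 \right)} = 283 - 139 = 144$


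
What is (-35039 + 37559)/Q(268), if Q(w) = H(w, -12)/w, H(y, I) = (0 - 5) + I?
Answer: -675360/17 ≈ -39727.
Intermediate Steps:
H(y, I) = -5 + I
Q(w) = -17/w (Q(w) = (-5 - 12)/w = -17/w)
(-35039 + 37559)/Q(268) = (-35039 + 37559)/((-17/268)) = 2520/((-17*1/268)) = 2520/(-17/268) = 2520*(-268/17) = -675360/17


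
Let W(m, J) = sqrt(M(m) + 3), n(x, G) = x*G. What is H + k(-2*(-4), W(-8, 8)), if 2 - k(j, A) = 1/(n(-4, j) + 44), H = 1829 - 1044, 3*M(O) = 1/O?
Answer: 9443/12 ≈ 786.92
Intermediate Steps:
M(O) = 1/(3*O) (M(O) = (1/O)/3 = 1/(3*O))
n(x, G) = G*x
W(m, J) = sqrt(3 + 1/(3*m)) (W(m, J) = sqrt(1/(3*m) + 3) = sqrt(3 + 1/(3*m)))
H = 785
k(j, A) = 2 - 1/(44 - 4*j) (k(j, A) = 2 - 1/(j*(-4) + 44) = 2 - 1/(-4*j + 44) = 2 - 1/(44 - 4*j))
H + k(-2*(-4), W(-8, 8)) = 785 + (87 - (-16)*(-4))/(4*(11 - (-2)*(-4))) = 785 + (87 - 8*8)/(4*(11 - 1*8)) = 785 + (87 - 64)/(4*(11 - 8)) = 785 + (1/4)*23/3 = 785 + (1/4)*(1/3)*23 = 785 + 23/12 = 9443/12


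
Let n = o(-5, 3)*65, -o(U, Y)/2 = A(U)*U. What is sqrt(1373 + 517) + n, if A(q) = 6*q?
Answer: -19500 + 3*sqrt(210) ≈ -19457.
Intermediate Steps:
o(U, Y) = -12*U**2 (o(U, Y) = -2*6*U*U = -12*U**2)
n = -19500 (n = -12*(-5)**2*65 = -12*25*65 = -300*65 = -19500)
sqrt(1373 + 517) + n = sqrt(1373 + 517) - 19500 = sqrt(1890) - 19500 = 3*sqrt(210) - 19500 = -19500 + 3*sqrt(210)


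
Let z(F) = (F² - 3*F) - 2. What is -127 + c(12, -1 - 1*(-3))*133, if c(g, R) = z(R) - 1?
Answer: -792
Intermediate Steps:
z(F) = -2 + F² - 3*F
c(g, R) = -3 + R² - 3*R (c(g, R) = (-2 + R² - 3*R) - 1 = -3 + R² - 3*R)
-127 + c(12, -1 - 1*(-3))*133 = -127 + (-3 + (-1 - 1*(-3))² - 3*(-1 - 1*(-3)))*133 = -127 + (-3 + (-1 + 3)² - 3*(-1 + 3))*133 = -127 + (-3 + 2² - 3*2)*133 = -127 + (-3 + 4 - 6)*133 = -127 - 5*133 = -127 - 665 = -792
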